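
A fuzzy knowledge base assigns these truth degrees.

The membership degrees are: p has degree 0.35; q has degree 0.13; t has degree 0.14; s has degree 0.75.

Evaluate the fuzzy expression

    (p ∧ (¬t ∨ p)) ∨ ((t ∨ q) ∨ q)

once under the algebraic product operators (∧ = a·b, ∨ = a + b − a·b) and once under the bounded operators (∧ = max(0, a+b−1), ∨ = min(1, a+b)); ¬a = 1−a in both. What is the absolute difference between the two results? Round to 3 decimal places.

Under algebraic product:
  ¬t = 1 − 0.1400 = 0.8600
  ¬t ∨ p = a + b − a·b on (0.8600, 0.3500) = 0.9090
  p ∧ (¬t ∨ p) = a·b on (0.3500, 0.9090) = 0.3181
  t ∨ q = a + b − a·b on (0.1400, 0.1300) = 0.2518
  (t ∨ q) ∨ q = a + b − a·b on (0.2518, 0.1300) = 0.3491
  (p ∧ (¬t ∨ p)) ∨ ((t ∨ q) ∨ q) = a + b − a·b on (0.3181, 0.3491) = 0.5562
  → value = 0.5562
Under bounded:
  ¬t = 1 − 0.14 = 0.86
  ¬t ∨ p = min(1, a+b) on (0.86, 0.35) = 1.00
  p ∧ (¬t ∨ p) = max(0, a+b−1) on (0.35, 1.00) = 0.35
  t ∨ q = min(1, a+b) on (0.14, 0.13) = 0.27
  (t ∨ q) ∨ q = min(1, a+b) on (0.27, 0.13) = 0.40
  (p ∧ (¬t ∨ p)) ∨ ((t ∨ q) ∨ q) = min(1, a+b) on (0.35, 0.40) = 0.75
  → value = 0.7500
|0.5562 − 0.7500| = 0.194

0.194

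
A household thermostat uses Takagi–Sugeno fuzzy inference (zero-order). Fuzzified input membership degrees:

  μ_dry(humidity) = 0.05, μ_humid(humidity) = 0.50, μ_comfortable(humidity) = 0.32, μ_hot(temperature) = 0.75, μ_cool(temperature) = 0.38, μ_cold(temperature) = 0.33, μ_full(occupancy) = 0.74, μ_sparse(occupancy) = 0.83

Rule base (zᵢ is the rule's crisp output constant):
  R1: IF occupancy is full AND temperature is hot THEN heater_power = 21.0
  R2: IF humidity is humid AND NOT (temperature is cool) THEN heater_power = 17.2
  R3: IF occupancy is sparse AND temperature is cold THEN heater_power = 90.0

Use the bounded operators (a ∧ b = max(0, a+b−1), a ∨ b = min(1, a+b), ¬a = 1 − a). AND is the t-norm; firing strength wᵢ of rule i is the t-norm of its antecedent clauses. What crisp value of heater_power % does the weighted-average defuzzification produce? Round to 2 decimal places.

R1 (z=21.0): full=0.74, hot=0.75; AND[max(0, a+b−1)] → w = 0.49
R2 (z=17.2): humid=0.50, ¬cool=1−0.38=0.62; AND[max(0, a+b−1)] → w = 0.12
R3 (z=90.0): sparse=0.83, cold=0.33; AND[max(0, a+b−1)] → w = 0.16
Weighted average = (0.49·21.0 + 0.12·17.2 + 0.16·90.0) / (0.49 + 0.12 + 0.16)
  = 26.7540 / 0.7700 = 34.75

34.75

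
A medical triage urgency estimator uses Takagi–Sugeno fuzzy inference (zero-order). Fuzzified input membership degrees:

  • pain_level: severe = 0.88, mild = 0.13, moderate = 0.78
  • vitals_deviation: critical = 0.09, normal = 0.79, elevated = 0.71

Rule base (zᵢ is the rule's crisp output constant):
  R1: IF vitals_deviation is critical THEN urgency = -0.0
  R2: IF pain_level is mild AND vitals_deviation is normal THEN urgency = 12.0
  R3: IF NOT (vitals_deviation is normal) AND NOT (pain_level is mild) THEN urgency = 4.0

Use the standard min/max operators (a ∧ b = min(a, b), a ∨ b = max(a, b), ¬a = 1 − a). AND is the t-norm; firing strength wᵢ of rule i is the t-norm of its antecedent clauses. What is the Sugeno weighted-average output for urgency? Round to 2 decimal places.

5.58

R1 (z=-0.0): critical=0.09 → w = 0.09
R2 (z=12.0): mild=0.13, normal=0.79; AND[min(a, b)] → w = 0.13
R3 (z=4.0): ¬normal=1−0.79=0.21, ¬mild=1−0.13=0.87; AND[min(a, b)] → w = 0.21
Weighted average = (0.09·-0.0 + 0.13·12.0 + 0.21·4.0) / (0.09 + 0.13 + 0.21)
  = 2.4000 / 0.4300 = 5.58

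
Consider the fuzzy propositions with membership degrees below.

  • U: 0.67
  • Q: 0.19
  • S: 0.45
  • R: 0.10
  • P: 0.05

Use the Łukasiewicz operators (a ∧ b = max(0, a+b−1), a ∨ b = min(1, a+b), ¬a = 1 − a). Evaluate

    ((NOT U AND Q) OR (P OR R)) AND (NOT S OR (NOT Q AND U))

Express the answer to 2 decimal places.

0.15

NOT U = 1 − 0.67 = 0.33
NOT U AND Q = max(0, a+b−1) on (0.33, 0.19) = 0.00
P OR R = min(1, a+b) on (0.05, 0.10) = 0.15
(NOT U AND Q) OR (P OR R) = min(1, a+b) on (0.00, 0.15) = 0.15
NOT S = 1 − 0.45 = 0.55
NOT Q = 1 − 0.19 = 0.81
NOT Q AND U = max(0, a+b−1) on (0.81, 0.67) = 0.48
NOT S OR (NOT Q AND U) = min(1, a+b) on (0.55, 0.48) = 1.00
((NOT U AND Q) OR (P OR R)) AND (NOT S OR (NOT Q AND U)) = max(0, a+b−1) on (0.15, 1.00) = 0.15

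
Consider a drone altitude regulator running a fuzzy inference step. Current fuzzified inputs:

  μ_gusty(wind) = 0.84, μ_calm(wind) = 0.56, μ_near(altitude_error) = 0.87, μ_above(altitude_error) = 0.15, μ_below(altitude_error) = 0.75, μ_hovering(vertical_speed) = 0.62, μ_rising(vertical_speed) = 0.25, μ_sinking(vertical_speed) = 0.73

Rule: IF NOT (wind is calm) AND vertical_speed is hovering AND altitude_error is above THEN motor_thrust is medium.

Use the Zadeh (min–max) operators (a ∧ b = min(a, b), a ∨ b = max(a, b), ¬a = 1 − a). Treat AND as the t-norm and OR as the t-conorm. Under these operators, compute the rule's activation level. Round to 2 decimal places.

firing strength: ¬calm=1−0.56=0.44, hovering=0.62, above=0.15; AND[min(a, b)] → w = 0.15

0.15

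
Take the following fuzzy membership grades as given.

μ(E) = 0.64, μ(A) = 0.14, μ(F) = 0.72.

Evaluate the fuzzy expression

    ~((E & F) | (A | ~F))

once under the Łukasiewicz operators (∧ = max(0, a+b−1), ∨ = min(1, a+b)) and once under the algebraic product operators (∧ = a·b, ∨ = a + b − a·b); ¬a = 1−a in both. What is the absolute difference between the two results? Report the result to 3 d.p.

0.114

Under Łukasiewicz:
  E & F = max(0, a+b−1) on (0.64, 0.72) = 0.36
  ~F = 1 − 0.72 = 0.28
  A | ~F = min(1, a+b) on (0.14, 0.28) = 0.42
  (E & F) | (A | ~F) = min(1, a+b) on (0.36, 0.42) = 0.78
  ~((E & F) | (A | ~F)) = 1 − 0.78 = 0.22
  → value = 0.2200
Under algebraic product:
  E & F = a·b on (0.6400, 0.7200) = 0.4608
  ~F = 1 − 0.7200 = 0.2800
  A | ~F = a + b − a·b on (0.1400, 0.2800) = 0.3808
  (E & F) | (A | ~F) = a + b − a·b on (0.4608, 0.3808) = 0.6661
  ~((E & F) | (A | ~F)) = 1 − 0.6661 = 0.3339
  → value = 0.3339
|0.2200 − 0.3339| = 0.114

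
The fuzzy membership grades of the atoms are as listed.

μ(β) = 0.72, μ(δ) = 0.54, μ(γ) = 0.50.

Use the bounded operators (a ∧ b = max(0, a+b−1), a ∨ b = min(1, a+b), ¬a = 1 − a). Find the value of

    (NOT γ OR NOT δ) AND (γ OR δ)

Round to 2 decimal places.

NOT γ = 1 − 0.50 = 0.50
NOT δ = 1 − 0.54 = 0.46
NOT γ OR NOT δ = min(1, a+b) on (0.50, 0.46) = 0.96
γ OR δ = min(1, a+b) on (0.50, 0.54) = 1.00
(NOT γ OR NOT δ) AND (γ OR δ) = max(0, a+b−1) on (0.96, 1.00) = 0.96

0.96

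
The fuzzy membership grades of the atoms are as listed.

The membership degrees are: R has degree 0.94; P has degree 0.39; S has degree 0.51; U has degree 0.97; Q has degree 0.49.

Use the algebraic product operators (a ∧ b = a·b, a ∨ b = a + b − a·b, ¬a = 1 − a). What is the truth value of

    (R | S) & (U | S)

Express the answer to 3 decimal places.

R | S = a + b − a·b on (0.9400, 0.5100) = 0.9706
U | S = a + b − a·b on (0.9700, 0.5100) = 0.9853
(R | S) & (U | S) = a·b on (0.9706, 0.9853) = 0.9563

0.956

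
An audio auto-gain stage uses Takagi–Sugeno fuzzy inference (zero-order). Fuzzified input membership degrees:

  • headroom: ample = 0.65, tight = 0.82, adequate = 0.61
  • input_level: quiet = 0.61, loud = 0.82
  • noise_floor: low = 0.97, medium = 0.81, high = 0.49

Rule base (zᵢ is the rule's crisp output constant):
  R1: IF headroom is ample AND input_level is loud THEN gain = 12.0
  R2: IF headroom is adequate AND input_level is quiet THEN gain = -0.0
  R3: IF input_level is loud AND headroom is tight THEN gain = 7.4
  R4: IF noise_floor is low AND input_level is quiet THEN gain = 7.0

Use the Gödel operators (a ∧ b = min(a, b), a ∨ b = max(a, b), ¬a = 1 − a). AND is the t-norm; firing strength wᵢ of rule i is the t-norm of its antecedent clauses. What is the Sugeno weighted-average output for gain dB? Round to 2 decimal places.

6.74

R1 (z=12.0): ample=0.65, loud=0.82; AND[min(a, b)] → w = 0.65
R2 (z=-0.0): adequate=0.61, quiet=0.61; AND[min(a, b)] → w = 0.61
R3 (z=7.4): loud=0.82, tight=0.82; AND[min(a, b)] → w = 0.82
R4 (z=7.0): low=0.97, quiet=0.61; AND[min(a, b)] → w = 0.61
Weighted average = (0.65·12.0 + 0.61·-0.0 + 0.82·7.4 + 0.61·7.0) / (0.65 + 0.61 + 0.82 + 0.61)
  = 18.1380 / 2.6900 = 6.74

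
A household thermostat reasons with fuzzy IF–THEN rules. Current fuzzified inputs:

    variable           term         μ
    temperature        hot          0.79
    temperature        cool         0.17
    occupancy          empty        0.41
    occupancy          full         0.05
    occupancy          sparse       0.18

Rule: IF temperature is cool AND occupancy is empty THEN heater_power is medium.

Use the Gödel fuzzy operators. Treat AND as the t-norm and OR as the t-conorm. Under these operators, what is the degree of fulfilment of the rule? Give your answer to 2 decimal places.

0.17

firing strength: cool=0.17, empty=0.41; AND[min(a, b)] → w = 0.17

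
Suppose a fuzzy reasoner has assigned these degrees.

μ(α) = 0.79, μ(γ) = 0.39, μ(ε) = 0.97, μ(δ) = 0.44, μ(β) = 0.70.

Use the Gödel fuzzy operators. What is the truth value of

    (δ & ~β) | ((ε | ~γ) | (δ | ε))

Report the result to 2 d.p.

0.97

~β = 1 − 0.70 = 0.30
δ & ~β = min(a, b) on (0.44, 0.30) = 0.30
~γ = 1 − 0.39 = 0.61
ε | ~γ = max(a, b) on (0.97, 0.61) = 0.97
δ | ε = max(a, b) on (0.44, 0.97) = 0.97
(ε | ~γ) | (δ | ε) = max(a, b) on (0.97, 0.97) = 0.97
(δ & ~β) | ((ε | ~γ) | (δ | ε)) = max(a, b) on (0.30, 0.97) = 0.97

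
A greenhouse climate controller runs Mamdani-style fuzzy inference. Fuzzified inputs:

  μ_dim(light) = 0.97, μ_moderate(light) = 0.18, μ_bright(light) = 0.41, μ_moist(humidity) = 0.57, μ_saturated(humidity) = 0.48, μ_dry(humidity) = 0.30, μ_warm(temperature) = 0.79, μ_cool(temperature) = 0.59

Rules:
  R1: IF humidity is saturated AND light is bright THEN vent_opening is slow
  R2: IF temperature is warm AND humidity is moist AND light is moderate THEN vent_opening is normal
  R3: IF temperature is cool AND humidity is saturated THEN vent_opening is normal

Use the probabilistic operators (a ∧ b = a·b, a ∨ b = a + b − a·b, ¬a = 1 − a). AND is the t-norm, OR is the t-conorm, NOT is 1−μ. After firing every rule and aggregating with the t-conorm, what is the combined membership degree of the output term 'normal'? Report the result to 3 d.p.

R1: saturated=0.48, bright=0.41; AND[a·b] → w = 0.1968
R2: warm=0.79, moist=0.57, moderate=0.18; AND[a·b] → w = 0.0811
R3: cool=0.59, saturated=0.48; AND[a·b] → w = 0.2832
Rules with consequent 'normal': {R2, R3} → strengths 0.0811, 0.2832
Aggregate via t-conorm [a + b − a·b]: 0.3413

0.341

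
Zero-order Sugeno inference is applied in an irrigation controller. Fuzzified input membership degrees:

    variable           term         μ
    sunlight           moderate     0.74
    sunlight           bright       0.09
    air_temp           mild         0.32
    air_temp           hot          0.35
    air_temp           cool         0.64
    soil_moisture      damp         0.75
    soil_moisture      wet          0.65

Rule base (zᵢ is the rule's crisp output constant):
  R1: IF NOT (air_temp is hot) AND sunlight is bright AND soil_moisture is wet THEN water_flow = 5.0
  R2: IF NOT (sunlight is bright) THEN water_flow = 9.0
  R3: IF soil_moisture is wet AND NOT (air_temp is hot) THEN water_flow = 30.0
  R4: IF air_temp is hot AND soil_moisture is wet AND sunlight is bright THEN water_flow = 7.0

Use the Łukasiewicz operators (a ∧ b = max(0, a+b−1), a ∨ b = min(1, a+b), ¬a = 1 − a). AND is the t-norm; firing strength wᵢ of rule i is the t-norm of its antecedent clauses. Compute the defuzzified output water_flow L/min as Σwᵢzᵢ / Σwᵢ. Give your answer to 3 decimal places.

14.207

R1 (z=5.0): ¬hot=1−0.35=0.65, bright=0.09, wet=0.65; AND[max(0, a+b−1)] → w = 0.00
R2 (z=9.0): ¬bright=1−0.09=0.91 → w = 0.91
R3 (z=30.0): wet=0.65, ¬hot=1−0.35=0.65; AND[max(0, a+b−1)] → w = 0.30
R4 (z=7.0): hot=0.35, wet=0.65, bright=0.09; AND[max(0, a+b−1)] → w = 0.00
Weighted average = (0.00·5.0 + 0.91·9.0 + 0.30·30.0 + 0.00·7.0) / (0.00 + 0.91 + 0.30 + 0.00)
  = 17.1900 / 1.2100 = 14.207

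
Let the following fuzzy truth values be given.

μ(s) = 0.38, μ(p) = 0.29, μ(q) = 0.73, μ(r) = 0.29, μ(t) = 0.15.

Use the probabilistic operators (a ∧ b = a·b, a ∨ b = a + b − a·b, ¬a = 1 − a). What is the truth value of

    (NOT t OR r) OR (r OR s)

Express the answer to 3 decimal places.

0.953

NOT t = 1 − 0.1500 = 0.8500
NOT t OR r = a + b − a·b on (0.8500, 0.2900) = 0.8935
r OR s = a + b − a·b on (0.2900, 0.3800) = 0.5598
(NOT t OR r) OR (r OR s) = a + b − a·b on (0.8935, 0.5598) = 0.9531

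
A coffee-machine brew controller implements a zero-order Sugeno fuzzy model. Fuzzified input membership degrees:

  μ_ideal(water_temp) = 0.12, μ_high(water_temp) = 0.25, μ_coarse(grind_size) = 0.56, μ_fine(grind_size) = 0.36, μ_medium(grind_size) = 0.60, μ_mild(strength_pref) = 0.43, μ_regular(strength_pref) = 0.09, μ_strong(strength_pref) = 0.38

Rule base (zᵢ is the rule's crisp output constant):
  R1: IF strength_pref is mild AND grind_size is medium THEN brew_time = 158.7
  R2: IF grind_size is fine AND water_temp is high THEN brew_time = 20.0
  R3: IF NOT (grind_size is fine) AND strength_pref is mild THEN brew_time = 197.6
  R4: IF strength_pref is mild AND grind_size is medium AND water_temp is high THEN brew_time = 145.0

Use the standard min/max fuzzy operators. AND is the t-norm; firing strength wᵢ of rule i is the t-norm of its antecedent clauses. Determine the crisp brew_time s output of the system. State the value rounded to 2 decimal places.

R1 (z=158.7): mild=0.43, medium=0.60; AND[min(a, b)] → w = 0.43
R2 (z=20.0): fine=0.36, high=0.25; AND[min(a, b)] → w = 0.25
R3 (z=197.6): ¬fine=1−0.36=0.64, mild=0.43; AND[min(a, b)] → w = 0.43
R4 (z=145.0): mild=0.43, medium=0.60, high=0.25; AND[min(a, b)] → w = 0.25
Weighted average = (0.43·158.7 + 0.25·20.0 + 0.43·197.6 + 0.25·145.0) / (0.43 + 0.25 + 0.43 + 0.25)
  = 194.4590 / 1.3600 = 142.98

142.98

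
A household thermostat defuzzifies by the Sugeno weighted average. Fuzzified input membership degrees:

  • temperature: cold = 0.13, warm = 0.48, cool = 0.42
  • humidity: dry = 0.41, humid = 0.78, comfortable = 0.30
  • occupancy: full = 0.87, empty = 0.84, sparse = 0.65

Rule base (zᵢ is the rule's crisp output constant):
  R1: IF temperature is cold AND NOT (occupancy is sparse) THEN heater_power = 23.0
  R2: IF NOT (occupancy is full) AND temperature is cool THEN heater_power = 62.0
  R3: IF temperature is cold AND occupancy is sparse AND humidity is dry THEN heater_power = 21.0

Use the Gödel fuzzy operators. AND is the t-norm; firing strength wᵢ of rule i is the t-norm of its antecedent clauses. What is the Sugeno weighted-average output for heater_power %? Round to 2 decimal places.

35.33

R1 (z=23.0): cold=0.13, ¬sparse=1−0.65=0.35; AND[min(a, b)] → w = 0.13
R2 (z=62.0): ¬full=1−0.87=0.13, cool=0.42; AND[min(a, b)] → w = 0.13
R3 (z=21.0): cold=0.13, sparse=0.65, dry=0.41; AND[min(a, b)] → w = 0.13
Weighted average = (0.13·23.0 + 0.13·62.0 + 0.13·21.0) / (0.13 + 0.13 + 0.13)
  = 13.7800 / 0.3900 = 35.33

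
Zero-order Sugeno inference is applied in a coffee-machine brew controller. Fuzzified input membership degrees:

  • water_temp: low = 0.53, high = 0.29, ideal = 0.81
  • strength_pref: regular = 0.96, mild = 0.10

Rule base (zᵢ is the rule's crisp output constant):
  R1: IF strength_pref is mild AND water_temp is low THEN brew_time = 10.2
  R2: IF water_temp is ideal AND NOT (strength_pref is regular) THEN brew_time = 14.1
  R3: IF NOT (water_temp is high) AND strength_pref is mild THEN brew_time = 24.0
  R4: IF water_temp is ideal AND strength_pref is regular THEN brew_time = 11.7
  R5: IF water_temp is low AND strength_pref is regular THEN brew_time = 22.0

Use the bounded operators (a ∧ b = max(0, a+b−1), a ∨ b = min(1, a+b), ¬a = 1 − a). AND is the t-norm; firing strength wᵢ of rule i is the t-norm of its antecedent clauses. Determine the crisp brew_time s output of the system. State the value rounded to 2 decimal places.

15.71

R1 (z=10.2): mild=0.10, low=0.53; AND[max(0, a+b−1)] → w = 0.00
R2 (z=14.1): ideal=0.81, ¬regular=1−0.96=0.04; AND[max(0, a+b−1)] → w = 0.00
R3 (z=24.0): ¬high=1−0.29=0.71, mild=0.10; AND[max(0, a+b−1)] → w = 0.00
R4 (z=11.7): ideal=0.81, regular=0.96; AND[max(0, a+b−1)] → w = 0.77
R5 (z=22.0): low=0.53, regular=0.96; AND[max(0, a+b−1)] → w = 0.49
Weighted average = (0.00·10.2 + 0.00·14.1 + 0.00·24.0 + 0.77·11.7 + 0.49·22.0) / (0.00 + 0.00 + 0.00 + 0.77 + 0.49)
  = 19.7890 / 1.2600 = 15.71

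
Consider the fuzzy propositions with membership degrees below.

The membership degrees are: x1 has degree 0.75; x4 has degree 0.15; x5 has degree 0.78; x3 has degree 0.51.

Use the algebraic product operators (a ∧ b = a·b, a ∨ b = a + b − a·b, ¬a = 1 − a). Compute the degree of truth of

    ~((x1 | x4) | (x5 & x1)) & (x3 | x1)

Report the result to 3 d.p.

x1 | x4 = a + b − a·b on (0.7500, 0.1500) = 0.7875
x5 & x1 = a·b on (0.7800, 0.7500) = 0.5850
(x1 | x4) | (x5 & x1) = a + b − a·b on (0.7875, 0.5850) = 0.9118
~((x1 | x4) | (x5 & x1)) = 1 − 0.9118 = 0.0882
x3 | x1 = a + b − a·b on (0.5100, 0.7500) = 0.8775
~((x1 | x4) | (x5 & x1)) & (x3 | x1) = a·b on (0.0882, 0.8775) = 0.0774

0.077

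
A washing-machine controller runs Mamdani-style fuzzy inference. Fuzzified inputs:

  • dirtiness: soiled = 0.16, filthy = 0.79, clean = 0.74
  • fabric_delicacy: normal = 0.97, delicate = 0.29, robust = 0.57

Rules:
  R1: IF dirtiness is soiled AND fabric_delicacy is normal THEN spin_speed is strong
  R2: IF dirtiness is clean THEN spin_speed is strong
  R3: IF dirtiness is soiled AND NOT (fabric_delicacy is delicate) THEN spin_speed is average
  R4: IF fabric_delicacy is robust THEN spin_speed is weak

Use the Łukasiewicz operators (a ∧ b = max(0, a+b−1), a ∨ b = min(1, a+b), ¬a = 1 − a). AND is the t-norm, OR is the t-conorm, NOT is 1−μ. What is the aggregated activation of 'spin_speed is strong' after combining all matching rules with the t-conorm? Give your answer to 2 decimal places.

R1: soiled=0.16, normal=0.97; AND[max(0, a+b−1)] → w = 0.13
R2: clean=0.74 → w = 0.74
R3: soiled=0.16, ¬delicate=1−0.29=0.71; AND[max(0, a+b−1)] → w = 0.00
R4: robust=0.57 → w = 0.57
Rules with consequent 'strong': {R1, R2} → strengths 0.13, 0.74
Aggregate via t-conorm [min(1, a+b)]: 0.87

0.87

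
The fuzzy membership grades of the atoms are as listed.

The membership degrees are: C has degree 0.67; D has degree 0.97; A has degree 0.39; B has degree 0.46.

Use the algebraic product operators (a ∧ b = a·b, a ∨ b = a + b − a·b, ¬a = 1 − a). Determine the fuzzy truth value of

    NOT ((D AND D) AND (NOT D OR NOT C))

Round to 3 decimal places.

0.671

D AND D = a·b on (0.9700, 0.9700) = 0.9409
NOT D = 1 − 0.9700 = 0.0300
NOT C = 1 − 0.6700 = 0.3300
NOT D OR NOT C = a + b − a·b on (0.0300, 0.3300) = 0.3501
(D AND D) AND (NOT D OR NOT C) = a·b on (0.9409, 0.3501) = 0.3294
NOT ((D AND D) AND (NOT D OR NOT C)) = 1 − 0.3294 = 0.6706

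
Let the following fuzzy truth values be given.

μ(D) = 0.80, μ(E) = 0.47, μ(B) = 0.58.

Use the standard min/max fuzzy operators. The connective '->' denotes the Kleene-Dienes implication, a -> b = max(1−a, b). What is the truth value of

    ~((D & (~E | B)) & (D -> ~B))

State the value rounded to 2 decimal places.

~E = 1 − 0.47 = 0.53
~E | B = max(a, b) on (0.53, 0.58) = 0.58
D & (~E | B) = min(a, b) on (0.80, 0.58) = 0.58
~B = 1 − 0.58 = 0.42
D -> ~B  [Kleene-Dienes: max(1−a, b)] with a=0.80, b=0.42 → 0.42
(D & (~E | B)) & (D -> ~B) = min(a, b) on (0.58, 0.42) = 0.42
~((D & (~E | B)) & (D -> ~B)) = 1 − 0.42 = 0.58

0.58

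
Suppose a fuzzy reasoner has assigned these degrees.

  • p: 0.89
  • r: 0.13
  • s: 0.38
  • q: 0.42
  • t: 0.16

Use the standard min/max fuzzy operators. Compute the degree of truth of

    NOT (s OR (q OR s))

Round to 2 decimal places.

q OR s = max(a, b) on (0.42, 0.38) = 0.42
s OR (q OR s) = max(a, b) on (0.38, 0.42) = 0.42
NOT (s OR (q OR s)) = 1 − 0.42 = 0.58

0.58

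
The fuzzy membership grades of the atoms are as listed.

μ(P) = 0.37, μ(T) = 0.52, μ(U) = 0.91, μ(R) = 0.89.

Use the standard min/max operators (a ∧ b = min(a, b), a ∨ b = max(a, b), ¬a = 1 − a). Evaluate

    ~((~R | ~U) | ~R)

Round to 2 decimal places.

~R = 1 − 0.89 = 0.11
~U = 1 − 0.91 = 0.09
~R | ~U = max(a, b) on (0.11, 0.09) = 0.11
~R = 1 − 0.89 = 0.11
(~R | ~U) | ~R = max(a, b) on (0.11, 0.11) = 0.11
~((~R | ~U) | ~R) = 1 − 0.11 = 0.89

0.89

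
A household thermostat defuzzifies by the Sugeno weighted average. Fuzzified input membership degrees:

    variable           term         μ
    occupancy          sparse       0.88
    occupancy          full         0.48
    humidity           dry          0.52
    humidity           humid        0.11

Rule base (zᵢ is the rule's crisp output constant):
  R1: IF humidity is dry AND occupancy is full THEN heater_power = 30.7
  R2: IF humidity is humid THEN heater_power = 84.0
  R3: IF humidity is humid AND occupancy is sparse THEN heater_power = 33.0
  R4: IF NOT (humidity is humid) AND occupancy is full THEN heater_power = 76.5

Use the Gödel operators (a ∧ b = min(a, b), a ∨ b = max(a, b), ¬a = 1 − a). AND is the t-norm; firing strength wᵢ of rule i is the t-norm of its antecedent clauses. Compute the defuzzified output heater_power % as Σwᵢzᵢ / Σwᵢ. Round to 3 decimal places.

54.514

R1 (z=30.7): dry=0.52, full=0.48; AND[min(a, b)] → w = 0.48
R2 (z=84.0): humid=0.11 → w = 0.11
R3 (z=33.0): humid=0.11, sparse=0.88; AND[min(a, b)] → w = 0.11
R4 (z=76.5): ¬humid=1−0.11=0.89, full=0.48; AND[min(a, b)] → w = 0.48
Weighted average = (0.48·30.7 + 0.11·84.0 + 0.11·33.0 + 0.48·76.5) / (0.48 + 0.11 + 0.11 + 0.48)
  = 64.3260 / 1.1800 = 54.514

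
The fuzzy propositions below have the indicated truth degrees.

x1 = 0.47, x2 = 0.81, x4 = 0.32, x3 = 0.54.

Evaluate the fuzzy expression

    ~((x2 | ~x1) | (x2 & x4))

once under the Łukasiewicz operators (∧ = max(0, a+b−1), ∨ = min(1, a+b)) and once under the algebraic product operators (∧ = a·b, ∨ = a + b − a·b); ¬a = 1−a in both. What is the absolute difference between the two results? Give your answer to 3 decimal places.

0.066

Under Łukasiewicz:
  ~x1 = 1 − 0.47 = 0.53
  x2 | ~x1 = min(1, a+b) on (0.81, 0.53) = 1.00
  x2 & x4 = max(0, a+b−1) on (0.81, 0.32) = 0.13
  (x2 | ~x1) | (x2 & x4) = min(1, a+b) on (1.00, 0.13) = 1.00
  ~((x2 | ~x1) | (x2 & x4)) = 1 − 1.00 = 0.00
  → value = 0.0000
Under algebraic product:
  ~x1 = 1 − 0.4700 = 0.5300
  x2 | ~x1 = a + b − a·b on (0.8100, 0.5300) = 0.9107
  x2 & x4 = a·b on (0.8100, 0.3200) = 0.2592
  (x2 | ~x1) | (x2 & x4) = a + b − a·b on (0.9107, 0.2592) = 0.9338
  ~((x2 | ~x1) | (x2 & x4)) = 1 − 0.9338 = 0.0662
  → value = 0.0662
|0.0000 − 0.0662| = 0.066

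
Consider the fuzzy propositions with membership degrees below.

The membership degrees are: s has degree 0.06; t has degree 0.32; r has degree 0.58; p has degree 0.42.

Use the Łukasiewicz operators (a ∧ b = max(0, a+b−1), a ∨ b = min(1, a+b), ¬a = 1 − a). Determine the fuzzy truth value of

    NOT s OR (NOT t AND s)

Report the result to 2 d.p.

0.94

NOT s = 1 − 0.06 = 0.94
NOT t = 1 − 0.32 = 0.68
NOT t AND s = max(0, a+b−1) on (0.68, 0.06) = 0.00
NOT s OR (NOT t AND s) = min(1, a+b) on (0.94, 0.00) = 0.94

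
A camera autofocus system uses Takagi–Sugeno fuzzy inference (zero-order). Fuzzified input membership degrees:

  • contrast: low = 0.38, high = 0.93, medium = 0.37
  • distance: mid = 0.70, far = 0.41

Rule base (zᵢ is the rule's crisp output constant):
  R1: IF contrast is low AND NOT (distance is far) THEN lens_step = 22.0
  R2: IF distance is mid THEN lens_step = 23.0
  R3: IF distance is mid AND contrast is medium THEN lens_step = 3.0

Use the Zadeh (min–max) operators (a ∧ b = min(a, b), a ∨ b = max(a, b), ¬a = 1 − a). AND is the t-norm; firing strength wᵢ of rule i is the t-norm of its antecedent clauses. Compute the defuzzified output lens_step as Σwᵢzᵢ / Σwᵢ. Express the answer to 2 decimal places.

R1 (z=22.0): low=0.38, ¬far=1−0.41=0.59; AND[min(a, b)] → w = 0.38
R2 (z=23.0): mid=0.70 → w = 0.70
R3 (z=3.0): mid=0.70, medium=0.37; AND[min(a, b)] → w = 0.37
Weighted average = (0.38·22.0 + 0.70·23.0 + 0.37·3.0) / (0.38 + 0.70 + 0.37)
  = 25.5700 / 1.4500 = 17.63

17.63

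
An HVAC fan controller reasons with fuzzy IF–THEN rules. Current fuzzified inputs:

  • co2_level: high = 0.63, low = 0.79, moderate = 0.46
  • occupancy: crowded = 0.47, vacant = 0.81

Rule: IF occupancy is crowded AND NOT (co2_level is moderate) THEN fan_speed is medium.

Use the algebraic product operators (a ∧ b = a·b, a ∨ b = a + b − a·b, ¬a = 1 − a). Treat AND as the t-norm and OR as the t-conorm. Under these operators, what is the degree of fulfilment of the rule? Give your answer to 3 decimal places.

0.254

firing strength: crowded=0.47, ¬moderate=1−0.46=0.54; AND[a·b] → w = 0.2538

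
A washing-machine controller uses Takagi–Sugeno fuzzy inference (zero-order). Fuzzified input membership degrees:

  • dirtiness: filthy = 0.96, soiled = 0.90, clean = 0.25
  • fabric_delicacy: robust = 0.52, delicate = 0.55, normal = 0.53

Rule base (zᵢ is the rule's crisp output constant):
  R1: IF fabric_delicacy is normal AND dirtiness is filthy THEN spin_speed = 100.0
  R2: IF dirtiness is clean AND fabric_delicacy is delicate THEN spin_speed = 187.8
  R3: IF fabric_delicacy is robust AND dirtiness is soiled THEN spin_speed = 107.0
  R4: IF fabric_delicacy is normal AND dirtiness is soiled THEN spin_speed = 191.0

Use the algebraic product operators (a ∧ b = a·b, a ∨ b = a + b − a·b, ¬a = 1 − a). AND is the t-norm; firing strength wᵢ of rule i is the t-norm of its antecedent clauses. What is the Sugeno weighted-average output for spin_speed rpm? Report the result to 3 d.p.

R1 (z=100.0): normal=0.53, filthy=0.96; AND[a·b] → w = 0.5088
R2 (z=187.8): clean=0.25, delicate=0.55; AND[a·b] → w = 0.1375
R3 (z=107.0): robust=0.52, soiled=0.90; AND[a·b] → w = 0.4680
R4 (z=191.0): normal=0.53, soiled=0.90; AND[a·b] → w = 0.4770
Weighted average = (0.5088·100.0 + 0.1375·187.8 + 0.4680·107.0 + 0.4770·191.0) / (0.5088 + 0.1375 + 0.4680 + 0.4770)
  = 217.8855 / 1.5913 = 136.923

136.923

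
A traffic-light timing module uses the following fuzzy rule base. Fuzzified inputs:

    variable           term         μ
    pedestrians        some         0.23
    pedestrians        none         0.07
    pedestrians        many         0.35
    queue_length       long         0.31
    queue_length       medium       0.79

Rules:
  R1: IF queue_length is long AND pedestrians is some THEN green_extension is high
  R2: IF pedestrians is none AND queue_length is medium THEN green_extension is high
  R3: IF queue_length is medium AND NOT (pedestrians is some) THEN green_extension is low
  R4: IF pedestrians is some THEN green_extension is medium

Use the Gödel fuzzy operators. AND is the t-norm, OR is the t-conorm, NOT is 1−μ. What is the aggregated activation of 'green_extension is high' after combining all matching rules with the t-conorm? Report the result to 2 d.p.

R1: long=0.31, some=0.23; AND[min(a, b)] → w = 0.23
R2: none=0.07, medium=0.79; AND[min(a, b)] → w = 0.07
R3: medium=0.79, ¬some=1−0.23=0.77; AND[min(a, b)] → w = 0.77
R4: some=0.23 → w = 0.23
Rules with consequent 'high': {R1, R2} → strengths 0.23, 0.07
Aggregate via t-conorm [max(a, b)]: 0.23

0.23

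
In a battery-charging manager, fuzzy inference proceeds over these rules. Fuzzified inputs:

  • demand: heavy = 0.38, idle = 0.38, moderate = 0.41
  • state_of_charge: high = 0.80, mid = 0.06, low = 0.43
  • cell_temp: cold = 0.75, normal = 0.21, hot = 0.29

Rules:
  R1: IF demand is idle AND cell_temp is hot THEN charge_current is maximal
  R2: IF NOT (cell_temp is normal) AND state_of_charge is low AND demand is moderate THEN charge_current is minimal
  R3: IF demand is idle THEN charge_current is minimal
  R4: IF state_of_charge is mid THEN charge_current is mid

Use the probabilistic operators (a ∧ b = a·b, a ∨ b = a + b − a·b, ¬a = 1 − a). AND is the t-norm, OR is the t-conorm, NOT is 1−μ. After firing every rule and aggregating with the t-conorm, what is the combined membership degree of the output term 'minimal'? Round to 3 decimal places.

R1: idle=0.38, hot=0.29; AND[a·b] → w = 0.1102
R2: ¬normal=1−0.21=0.79, low=0.43, moderate=0.41; AND[a·b] → w = 0.1393
R3: idle=0.38 → w = 0.3800
R4: mid=0.06 → w = 0.0600
Rules with consequent 'minimal': {R2, R3} → strengths 0.1393, 0.3800
Aggregate via t-conorm [a + b − a·b]: 0.4664

0.466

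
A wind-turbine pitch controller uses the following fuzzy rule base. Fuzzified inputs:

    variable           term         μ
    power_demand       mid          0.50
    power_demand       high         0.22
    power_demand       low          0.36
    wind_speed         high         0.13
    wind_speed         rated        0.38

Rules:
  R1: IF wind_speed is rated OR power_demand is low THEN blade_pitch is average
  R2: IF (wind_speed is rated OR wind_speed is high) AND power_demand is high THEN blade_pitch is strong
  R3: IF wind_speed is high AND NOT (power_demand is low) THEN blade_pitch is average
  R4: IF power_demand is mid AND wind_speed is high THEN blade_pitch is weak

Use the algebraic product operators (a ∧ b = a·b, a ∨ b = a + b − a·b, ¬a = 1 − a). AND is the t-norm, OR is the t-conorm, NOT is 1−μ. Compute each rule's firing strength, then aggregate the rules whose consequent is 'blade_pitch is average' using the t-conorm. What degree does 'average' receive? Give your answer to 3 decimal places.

0.636

R1: rated=0.38, low=0.36; OR[a + b − a·b] → w = 0.6032
R2: (rated=0.38 OR high=0.13) = 0.4606; AND[a·b] with high=0.22 → w = 0.1013
R3: high=0.13, ¬low=1−0.36=0.64; AND[a·b] → w = 0.0832
R4: mid=0.50, high=0.13; AND[a·b] → w = 0.0650
Rules with consequent 'average': {R1, R3} → strengths 0.6032, 0.0832
Aggregate via t-conorm [a + b − a·b]: 0.6362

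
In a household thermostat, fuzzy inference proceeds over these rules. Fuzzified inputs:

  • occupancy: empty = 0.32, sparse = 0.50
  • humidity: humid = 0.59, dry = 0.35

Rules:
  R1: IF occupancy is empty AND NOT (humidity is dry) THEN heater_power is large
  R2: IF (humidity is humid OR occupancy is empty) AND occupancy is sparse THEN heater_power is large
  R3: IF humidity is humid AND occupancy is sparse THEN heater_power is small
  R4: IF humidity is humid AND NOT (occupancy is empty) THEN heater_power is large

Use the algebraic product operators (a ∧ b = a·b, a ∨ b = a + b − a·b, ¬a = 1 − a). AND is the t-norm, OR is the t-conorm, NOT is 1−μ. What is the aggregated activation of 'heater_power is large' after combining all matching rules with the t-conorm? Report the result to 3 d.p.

R1: empty=0.32, ¬dry=1−0.35=0.65; AND[a·b] → w = 0.2080
R2: (humid=0.59 OR empty=0.32) = 0.7212; AND[a·b] with sparse=0.50 → w = 0.3606
R3: humid=0.59, sparse=0.50; AND[a·b] → w = 0.2950
R4: humid=0.59, ¬empty=1−0.32=0.68; AND[a·b] → w = 0.4012
Rules with consequent 'large': {R1, R2, R4} → strengths 0.2080, 0.3606, 0.4012
Aggregate via t-conorm [a + b − a·b]: 0.6968

0.697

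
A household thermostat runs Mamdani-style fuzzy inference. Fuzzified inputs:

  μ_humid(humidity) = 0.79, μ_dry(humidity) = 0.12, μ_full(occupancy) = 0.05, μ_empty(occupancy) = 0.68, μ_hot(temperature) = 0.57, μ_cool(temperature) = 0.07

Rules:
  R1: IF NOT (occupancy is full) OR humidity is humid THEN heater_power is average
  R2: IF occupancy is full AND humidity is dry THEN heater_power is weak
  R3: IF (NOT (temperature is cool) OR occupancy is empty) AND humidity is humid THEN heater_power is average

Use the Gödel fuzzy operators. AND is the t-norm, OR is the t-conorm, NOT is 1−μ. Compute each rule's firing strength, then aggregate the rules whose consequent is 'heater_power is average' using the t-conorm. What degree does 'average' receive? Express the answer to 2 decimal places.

0.95

R1: ¬full=1−0.05=0.95, humid=0.79; OR[max(a, b)] → w = 0.95
R2: full=0.05, dry=0.12; AND[min(a, b)] → w = 0.05
R3: (¬cool=1−0.07=0.93 OR empty=0.68) = 0.93; AND[min(a, b)] with humid=0.79 → w = 0.79
Rules with consequent 'average': {R1, R3} → strengths 0.95, 0.79
Aggregate via t-conorm [max(a, b)]: 0.95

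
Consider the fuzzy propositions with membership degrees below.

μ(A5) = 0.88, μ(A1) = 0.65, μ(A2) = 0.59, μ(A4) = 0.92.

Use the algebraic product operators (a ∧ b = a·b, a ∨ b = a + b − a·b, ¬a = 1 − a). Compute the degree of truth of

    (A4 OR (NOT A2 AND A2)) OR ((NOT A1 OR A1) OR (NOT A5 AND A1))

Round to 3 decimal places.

NOT A2 = 1 − 0.5900 = 0.4100
NOT A2 AND A2 = a·b on (0.4100, 0.5900) = 0.2419
A4 OR (NOT A2 AND A2) = a + b − a·b on (0.9200, 0.2419) = 0.9394
NOT A1 = 1 − 0.6500 = 0.3500
NOT A1 OR A1 = a + b − a·b on (0.3500, 0.6500) = 0.7725
NOT A5 = 1 − 0.8800 = 0.1200
NOT A5 AND A1 = a·b on (0.1200, 0.6500) = 0.0780
(NOT A1 OR A1) OR (NOT A5 AND A1) = a + b − a·b on (0.7725, 0.0780) = 0.7902
(A4 OR (NOT A2 AND A2)) OR ((NOT A1 OR A1) OR (NOT A5 AND A1)) = a + b − a·b on (0.9394, 0.7902) = 0.9873

0.987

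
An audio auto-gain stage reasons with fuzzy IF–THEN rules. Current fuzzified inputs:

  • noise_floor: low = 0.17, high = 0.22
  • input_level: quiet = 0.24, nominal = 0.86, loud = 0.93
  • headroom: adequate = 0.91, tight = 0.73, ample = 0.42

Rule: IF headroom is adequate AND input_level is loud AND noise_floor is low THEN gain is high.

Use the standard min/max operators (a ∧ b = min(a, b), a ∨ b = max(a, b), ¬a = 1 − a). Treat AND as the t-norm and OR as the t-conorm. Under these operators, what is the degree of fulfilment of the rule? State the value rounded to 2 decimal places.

firing strength: adequate=0.91, loud=0.93, low=0.17; AND[min(a, b)] → w = 0.17

0.17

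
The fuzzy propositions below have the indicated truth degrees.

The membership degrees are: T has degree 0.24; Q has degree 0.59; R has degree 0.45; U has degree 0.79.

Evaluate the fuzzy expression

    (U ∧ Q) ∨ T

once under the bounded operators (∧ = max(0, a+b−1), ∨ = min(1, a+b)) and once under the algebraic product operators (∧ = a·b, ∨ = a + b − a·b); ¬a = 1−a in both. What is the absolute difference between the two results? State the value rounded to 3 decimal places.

Under bounded:
  U ∧ Q = max(0, a+b−1) on (0.79, 0.59) = 0.38
  (U ∧ Q) ∨ T = min(1, a+b) on (0.38, 0.24) = 0.62
  → value = 0.6200
Under algebraic product:
  U ∧ Q = a·b on (0.7900, 0.5900) = 0.4661
  (U ∧ Q) ∨ T = a + b − a·b on (0.4661, 0.2400) = 0.5942
  → value = 0.5942
|0.6200 − 0.5942| = 0.026

0.026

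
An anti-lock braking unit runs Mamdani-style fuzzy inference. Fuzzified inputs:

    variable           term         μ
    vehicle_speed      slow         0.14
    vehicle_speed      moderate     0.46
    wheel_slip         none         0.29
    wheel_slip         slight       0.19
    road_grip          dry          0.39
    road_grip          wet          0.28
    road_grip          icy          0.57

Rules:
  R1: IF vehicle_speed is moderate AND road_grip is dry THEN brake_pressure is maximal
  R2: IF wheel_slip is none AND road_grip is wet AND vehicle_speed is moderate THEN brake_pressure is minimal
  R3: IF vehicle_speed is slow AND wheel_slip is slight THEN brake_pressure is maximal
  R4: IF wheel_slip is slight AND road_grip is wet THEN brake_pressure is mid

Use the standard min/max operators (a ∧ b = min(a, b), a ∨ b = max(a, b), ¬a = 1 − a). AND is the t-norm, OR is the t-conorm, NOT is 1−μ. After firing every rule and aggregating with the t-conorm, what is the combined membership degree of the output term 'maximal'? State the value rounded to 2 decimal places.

R1: moderate=0.46, dry=0.39; AND[min(a, b)] → w = 0.39
R2: none=0.29, wet=0.28, moderate=0.46; AND[min(a, b)] → w = 0.28
R3: slow=0.14, slight=0.19; AND[min(a, b)] → w = 0.14
R4: slight=0.19, wet=0.28; AND[min(a, b)] → w = 0.19
Rules with consequent 'maximal': {R1, R3} → strengths 0.39, 0.14
Aggregate via t-conorm [max(a, b)]: 0.39

0.39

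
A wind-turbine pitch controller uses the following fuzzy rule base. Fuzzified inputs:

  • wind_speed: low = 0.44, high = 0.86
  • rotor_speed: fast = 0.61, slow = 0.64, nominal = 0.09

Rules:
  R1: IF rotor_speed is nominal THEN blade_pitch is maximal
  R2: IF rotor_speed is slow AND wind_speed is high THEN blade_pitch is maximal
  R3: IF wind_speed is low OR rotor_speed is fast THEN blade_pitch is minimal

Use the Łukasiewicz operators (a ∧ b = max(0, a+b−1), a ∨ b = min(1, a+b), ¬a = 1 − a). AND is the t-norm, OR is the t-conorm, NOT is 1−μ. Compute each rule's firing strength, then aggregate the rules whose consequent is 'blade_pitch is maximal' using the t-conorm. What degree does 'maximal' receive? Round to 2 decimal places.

0.59

R1: nominal=0.09 → w = 0.09
R2: slow=0.64, high=0.86; AND[max(0, a+b−1)] → w = 0.50
R3: low=0.44, fast=0.61; OR[min(1, a+b)] → w = 1.00
Rules with consequent 'maximal': {R1, R2} → strengths 0.09, 0.50
Aggregate via t-conorm [min(1, a+b)]: 0.59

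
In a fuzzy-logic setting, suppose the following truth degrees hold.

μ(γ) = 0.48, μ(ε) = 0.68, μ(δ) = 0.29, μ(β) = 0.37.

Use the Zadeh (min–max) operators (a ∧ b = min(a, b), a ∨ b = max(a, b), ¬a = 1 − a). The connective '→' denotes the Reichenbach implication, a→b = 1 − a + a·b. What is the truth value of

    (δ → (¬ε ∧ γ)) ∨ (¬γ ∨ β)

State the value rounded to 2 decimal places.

0.80

¬ε = 1 − 0.68 = 0.32
¬ε ∧ γ = min(a, b) on (0.32, 0.48) = 0.32
δ → (¬ε ∧ γ)  [Reichenbach: 1 − a + a·b] with a=0.29, b=0.32 → 0.80
¬γ = 1 − 0.48 = 0.52
¬γ ∨ β = max(a, b) on (0.52, 0.37) = 0.52
(δ → (¬ε ∧ γ)) ∨ (¬γ ∨ β) = max(a, b) on (0.80, 0.52) = 0.80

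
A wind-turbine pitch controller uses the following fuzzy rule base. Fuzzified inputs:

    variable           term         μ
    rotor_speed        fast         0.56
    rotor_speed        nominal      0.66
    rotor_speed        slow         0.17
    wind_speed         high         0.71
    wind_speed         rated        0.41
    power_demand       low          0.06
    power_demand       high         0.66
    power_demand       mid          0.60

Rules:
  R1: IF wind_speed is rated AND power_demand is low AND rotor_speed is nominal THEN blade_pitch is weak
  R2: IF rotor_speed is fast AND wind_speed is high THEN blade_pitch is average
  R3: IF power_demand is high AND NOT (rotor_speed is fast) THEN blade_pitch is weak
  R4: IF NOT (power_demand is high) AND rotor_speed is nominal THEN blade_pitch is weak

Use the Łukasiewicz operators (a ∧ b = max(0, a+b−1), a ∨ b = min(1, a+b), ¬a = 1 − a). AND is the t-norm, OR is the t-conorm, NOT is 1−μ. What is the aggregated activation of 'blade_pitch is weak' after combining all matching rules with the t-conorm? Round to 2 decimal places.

0.10

R1: rated=0.41, low=0.06, nominal=0.66; AND[max(0, a+b−1)] → w = 0.00
R2: fast=0.56, high=0.71; AND[max(0, a+b−1)] → w = 0.27
R3: high=0.66, ¬fast=1−0.56=0.44; AND[max(0, a+b−1)] → w = 0.10
R4: ¬high=1−0.66=0.34, nominal=0.66; AND[max(0, a+b−1)] → w = 0.00
Rules with consequent 'weak': {R1, R3, R4} → strengths 0.00, 0.10, 0.00
Aggregate via t-conorm [min(1, a+b)]: 0.10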